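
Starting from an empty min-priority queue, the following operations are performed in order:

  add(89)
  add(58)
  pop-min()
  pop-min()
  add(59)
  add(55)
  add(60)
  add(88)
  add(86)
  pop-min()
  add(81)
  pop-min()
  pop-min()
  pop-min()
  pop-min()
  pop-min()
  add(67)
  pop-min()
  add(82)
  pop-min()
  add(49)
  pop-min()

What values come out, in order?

insert 89 → {89}
insert 58 → {58, 89}
pop-min → 58; now {89}
pop-min → 89; now {}
insert 59 → {59}
insert 55 → {55, 59}
insert 60 → {55, 59, 60}
insert 88 → {55, 59, 60, 88}
insert 86 → {55, 59, 60, 86, 88}
pop-min → 55; now {59, 60, 86, 88}
insert 81 → {59, 60, 81, 86, 88}
pop-min → 59; now {60, 81, 86, 88}
pop-min → 60; now {81, 86, 88}
pop-min → 81; now {86, 88}
pop-min → 86; now {88}
pop-min → 88; now {}
insert 67 → {67}
pop-min → 67; now {}
insert 82 → {82}
pop-min → 82; now {}
insert 49 → {49}
pop-min → 49; now {}

58 → 89 → 55 → 59 → 60 → 81 → 86 → 88 → 67 → 82 → 49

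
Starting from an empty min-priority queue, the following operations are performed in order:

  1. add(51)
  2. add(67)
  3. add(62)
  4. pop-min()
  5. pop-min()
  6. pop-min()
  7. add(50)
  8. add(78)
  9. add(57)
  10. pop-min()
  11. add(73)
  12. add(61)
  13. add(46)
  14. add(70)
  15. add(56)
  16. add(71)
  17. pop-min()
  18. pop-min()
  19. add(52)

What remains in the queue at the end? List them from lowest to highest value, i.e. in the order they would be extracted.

52 → 57 → 61 → 70 → 71 → 73 → 78

insert 51 → {51}
insert 67 → {51, 67}
insert 62 → {51, 62, 67}
pop-min → 51; now {62, 67}
pop-min → 62; now {67}
pop-min → 67; now {}
insert 50 → {50}
insert 78 → {50, 78}
insert 57 → {50, 57, 78}
pop-min → 50; now {57, 78}
insert 73 → {57, 73, 78}
insert 61 → {57, 61, 73, 78}
insert 46 → {46, 57, 61, 73, 78}
insert 70 → {46, 57, 61, 70, 73, 78}
insert 56 → {46, 56, 57, 61, 70, 73, 78}
insert 71 → {46, 56, 57, 61, 70, 71, 73, 78}
pop-min → 46; now {56, 57, 61, 70, 71, 73, 78}
pop-min → 56; now {57, 61, 70, 71, 73, 78}
insert 52 → {52, 57, 61, 70, 71, 73, 78}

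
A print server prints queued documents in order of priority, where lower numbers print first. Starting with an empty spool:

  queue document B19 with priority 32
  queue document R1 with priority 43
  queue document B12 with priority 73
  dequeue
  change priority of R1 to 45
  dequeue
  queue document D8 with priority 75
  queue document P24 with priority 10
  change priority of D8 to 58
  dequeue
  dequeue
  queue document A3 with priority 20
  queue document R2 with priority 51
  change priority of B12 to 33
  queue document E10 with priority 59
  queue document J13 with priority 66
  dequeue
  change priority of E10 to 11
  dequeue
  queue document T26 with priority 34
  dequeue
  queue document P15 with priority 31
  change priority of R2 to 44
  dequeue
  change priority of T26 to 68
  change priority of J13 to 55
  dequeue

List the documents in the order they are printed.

B19, R1, P24, D8, A3, E10, B12, P15, R2

add B19 (priority 32) → {B19:32}
add R1 (priority 43) → {B19:32, R1:43}
add B12 (priority 73) → {B19:32, R1:43, B12:73}
dequeue → B19; now {R1:43, B12:73}
update R1 to priority 45 → {R1:45, B12:73}
dequeue → R1; now {B12:73}
add D8 (priority 75) → {B12:73, D8:75}
add P24 (priority 10) → {P24:10, B12:73, D8:75}
update D8 to priority 58 → {P24:10, D8:58, B12:73}
dequeue → P24; now {D8:58, B12:73}
dequeue → D8; now {B12:73}
add A3 (priority 20) → {A3:20, B12:73}
add R2 (priority 51) → {A3:20, R2:51, B12:73}
update B12 to priority 33 → {A3:20, B12:33, R2:51}
add E10 (priority 59) → {A3:20, B12:33, R2:51, E10:59}
add J13 (priority 66) → {A3:20, B12:33, R2:51, E10:59, J13:66}
dequeue → A3; now {B12:33, R2:51, E10:59, J13:66}
update E10 to priority 11 → {E10:11, B12:33, R2:51, J13:66}
dequeue → E10; now {B12:33, R2:51, J13:66}
add T26 (priority 34) → {B12:33, T26:34, R2:51, J13:66}
dequeue → B12; now {T26:34, R2:51, J13:66}
add P15 (priority 31) → {P15:31, T26:34, R2:51, J13:66}
update R2 to priority 44 → {P15:31, T26:34, R2:44, J13:66}
dequeue → P15; now {T26:34, R2:44, J13:66}
update T26 to priority 68 → {R2:44, J13:66, T26:68}
update J13 to priority 55 → {R2:44, J13:55, T26:68}
dequeue → R2; now {J13:55, T26:68}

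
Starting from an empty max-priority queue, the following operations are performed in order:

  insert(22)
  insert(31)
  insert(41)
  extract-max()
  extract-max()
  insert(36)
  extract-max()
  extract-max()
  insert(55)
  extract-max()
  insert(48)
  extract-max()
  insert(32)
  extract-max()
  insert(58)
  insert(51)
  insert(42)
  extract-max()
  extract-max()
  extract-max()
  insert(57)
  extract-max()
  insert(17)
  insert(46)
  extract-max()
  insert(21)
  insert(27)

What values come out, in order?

[41, 31, 36, 22, 55, 48, 32, 58, 51, 42, 57, 46]

insert 22 → {22}
insert 31 → {31, 22}
insert 41 → {41, 31, 22}
extract-max → 41; now {31, 22}
extract-max → 31; now {22}
insert 36 → {36, 22}
extract-max → 36; now {22}
extract-max → 22; now {}
insert 55 → {55}
extract-max → 55; now {}
insert 48 → {48}
extract-max → 48; now {}
insert 32 → {32}
extract-max → 32; now {}
insert 58 → {58}
insert 51 → {58, 51}
insert 42 → {58, 51, 42}
extract-max → 58; now {51, 42}
extract-max → 51; now {42}
extract-max → 42; now {}
insert 57 → {57}
extract-max → 57; now {}
insert 17 → {17}
insert 46 → {46, 17}
extract-max → 46; now {17}
insert 21 → {21, 17}
insert 27 → {27, 21, 17}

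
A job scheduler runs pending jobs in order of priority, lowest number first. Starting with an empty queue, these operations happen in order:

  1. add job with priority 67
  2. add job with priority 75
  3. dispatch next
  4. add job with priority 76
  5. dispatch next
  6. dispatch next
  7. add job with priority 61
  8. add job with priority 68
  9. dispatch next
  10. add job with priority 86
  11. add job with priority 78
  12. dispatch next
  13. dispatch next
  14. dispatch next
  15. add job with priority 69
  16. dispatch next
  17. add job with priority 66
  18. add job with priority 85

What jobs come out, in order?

67 → 75 → 76 → 61 → 68 → 78 → 86 → 69

insert 67 → {67}
insert 75 → {67, 75}
dispatch next → 67; now {75}
insert 76 → {75, 76}
dispatch next → 75; now {76}
dispatch next → 76; now {}
insert 61 → {61}
insert 68 → {61, 68}
dispatch next → 61; now {68}
insert 86 → {68, 86}
insert 78 → {68, 78, 86}
dispatch next → 68; now {78, 86}
dispatch next → 78; now {86}
dispatch next → 86; now {}
insert 69 → {69}
dispatch next → 69; now {}
insert 66 → {66}
insert 85 → {66, 85}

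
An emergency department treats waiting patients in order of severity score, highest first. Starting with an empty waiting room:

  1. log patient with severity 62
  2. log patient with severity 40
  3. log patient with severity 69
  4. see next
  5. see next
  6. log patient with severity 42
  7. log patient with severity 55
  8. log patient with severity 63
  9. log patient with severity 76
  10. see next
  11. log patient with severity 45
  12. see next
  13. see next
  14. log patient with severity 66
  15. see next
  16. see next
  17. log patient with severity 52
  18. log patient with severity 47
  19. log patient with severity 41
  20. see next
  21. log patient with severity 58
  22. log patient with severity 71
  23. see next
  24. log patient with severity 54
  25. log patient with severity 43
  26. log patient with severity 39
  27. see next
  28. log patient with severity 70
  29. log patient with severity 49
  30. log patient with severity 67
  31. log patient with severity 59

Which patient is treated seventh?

45

insert 62 → {62}
insert 40 → {62, 40}
insert 69 → {69, 62, 40}
see next → 69; now {62, 40}
see next → 62; now {40}
insert 42 → {42, 40}
insert 55 → {55, 42, 40}
insert 63 → {63, 55, 42, 40}
insert 76 → {76, 63, 55, 42, 40}
see next → 76; now {63, 55, 42, 40}
insert 45 → {63, 55, 45, 42, 40}
see next → 63; now {55, 45, 42, 40}
see next → 55; now {45, 42, 40}
insert 66 → {66, 45, 42, 40}
see next → 66; now {45, 42, 40}
see next → 45; now {42, 40}
insert 52 → {52, 42, 40}
insert 47 → {52, 47, 42, 40}
insert 41 → {52, 47, 42, 41, 40}
see next → 52; now {47, 42, 41, 40}
insert 58 → {58, 47, 42, 41, 40}
insert 71 → {71, 58, 47, 42, 41, 40}
see next → 71; now {58, 47, 42, 41, 40}
insert 54 → {58, 54, 47, 42, 41, 40}
insert 43 → {58, 54, 47, 43, 42, 41, 40}
insert 39 → {58, 54, 47, 43, 42, 41, 40, 39}
see next → 58; now {54, 47, 43, 42, 41, 40, 39}
insert 70 → {70, 54, 47, 43, 42, 41, 40, 39}
insert 49 → {70, 54, 49, 47, 43, 42, 41, 40, 39}
insert 67 → {70, 67, 54, 49, 47, 43, 42, 41, 40, 39}
insert 59 → {70, 67, 59, 54, 49, 47, 43, 42, 41, 40, 39}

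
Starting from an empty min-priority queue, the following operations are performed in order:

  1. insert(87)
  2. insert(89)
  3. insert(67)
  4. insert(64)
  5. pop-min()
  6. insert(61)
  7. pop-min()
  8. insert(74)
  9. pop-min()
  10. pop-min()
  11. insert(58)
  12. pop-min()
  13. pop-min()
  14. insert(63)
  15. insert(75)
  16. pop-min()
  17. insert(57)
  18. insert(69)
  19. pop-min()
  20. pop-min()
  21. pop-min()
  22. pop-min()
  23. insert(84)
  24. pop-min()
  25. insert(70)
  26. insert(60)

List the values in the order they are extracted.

insert 87 → {87}
insert 89 → {87, 89}
insert 67 → {67, 87, 89}
insert 64 → {64, 67, 87, 89}
pop-min → 64; now {67, 87, 89}
insert 61 → {61, 67, 87, 89}
pop-min → 61; now {67, 87, 89}
insert 74 → {67, 74, 87, 89}
pop-min → 67; now {74, 87, 89}
pop-min → 74; now {87, 89}
insert 58 → {58, 87, 89}
pop-min → 58; now {87, 89}
pop-min → 87; now {89}
insert 63 → {63, 89}
insert 75 → {63, 75, 89}
pop-min → 63; now {75, 89}
insert 57 → {57, 75, 89}
insert 69 → {57, 69, 75, 89}
pop-min → 57; now {69, 75, 89}
pop-min → 69; now {75, 89}
pop-min → 75; now {89}
pop-min → 89; now {}
insert 84 → {84}
pop-min → 84; now {}
insert 70 → {70}
insert 60 → {60, 70}

[64, 61, 67, 74, 58, 87, 63, 57, 69, 75, 89, 84]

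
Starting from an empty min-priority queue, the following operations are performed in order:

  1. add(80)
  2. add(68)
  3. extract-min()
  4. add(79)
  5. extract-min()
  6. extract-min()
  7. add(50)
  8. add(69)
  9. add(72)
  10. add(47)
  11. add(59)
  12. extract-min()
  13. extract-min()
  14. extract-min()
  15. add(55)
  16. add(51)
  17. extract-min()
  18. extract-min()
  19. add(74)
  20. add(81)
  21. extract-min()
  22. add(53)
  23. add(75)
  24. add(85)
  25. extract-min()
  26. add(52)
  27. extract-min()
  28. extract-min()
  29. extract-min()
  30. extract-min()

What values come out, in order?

insert 80 → {80}
insert 68 → {68, 80}
extract-min → 68; now {80}
insert 79 → {79, 80}
extract-min → 79; now {80}
extract-min → 80; now {}
insert 50 → {50}
insert 69 → {50, 69}
insert 72 → {50, 69, 72}
insert 47 → {47, 50, 69, 72}
insert 59 → {47, 50, 59, 69, 72}
extract-min → 47; now {50, 59, 69, 72}
extract-min → 50; now {59, 69, 72}
extract-min → 59; now {69, 72}
insert 55 → {55, 69, 72}
insert 51 → {51, 55, 69, 72}
extract-min → 51; now {55, 69, 72}
extract-min → 55; now {69, 72}
insert 74 → {69, 72, 74}
insert 81 → {69, 72, 74, 81}
extract-min → 69; now {72, 74, 81}
insert 53 → {53, 72, 74, 81}
insert 75 → {53, 72, 74, 75, 81}
insert 85 → {53, 72, 74, 75, 81, 85}
extract-min → 53; now {72, 74, 75, 81, 85}
insert 52 → {52, 72, 74, 75, 81, 85}
extract-min → 52; now {72, 74, 75, 81, 85}
extract-min → 72; now {74, 75, 81, 85}
extract-min → 74; now {75, 81, 85}
extract-min → 75; now {81, 85}

68 → 79 → 80 → 47 → 50 → 59 → 51 → 55 → 69 → 53 → 52 → 72 → 74 → 75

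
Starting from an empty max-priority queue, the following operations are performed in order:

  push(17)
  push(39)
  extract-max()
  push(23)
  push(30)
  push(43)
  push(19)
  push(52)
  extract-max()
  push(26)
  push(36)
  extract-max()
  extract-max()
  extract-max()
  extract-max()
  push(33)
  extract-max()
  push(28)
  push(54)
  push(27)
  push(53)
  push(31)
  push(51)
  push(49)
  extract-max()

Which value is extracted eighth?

54

insert 17 → {17}
insert 39 → {39, 17}
extract-max → 39; now {17}
insert 23 → {23, 17}
insert 30 → {30, 23, 17}
insert 43 → {43, 30, 23, 17}
insert 19 → {43, 30, 23, 19, 17}
insert 52 → {52, 43, 30, 23, 19, 17}
extract-max → 52; now {43, 30, 23, 19, 17}
insert 26 → {43, 30, 26, 23, 19, 17}
insert 36 → {43, 36, 30, 26, 23, 19, 17}
extract-max → 43; now {36, 30, 26, 23, 19, 17}
extract-max → 36; now {30, 26, 23, 19, 17}
extract-max → 30; now {26, 23, 19, 17}
extract-max → 26; now {23, 19, 17}
insert 33 → {33, 23, 19, 17}
extract-max → 33; now {23, 19, 17}
insert 28 → {28, 23, 19, 17}
insert 54 → {54, 28, 23, 19, 17}
insert 27 → {54, 28, 27, 23, 19, 17}
insert 53 → {54, 53, 28, 27, 23, 19, 17}
insert 31 → {54, 53, 31, 28, 27, 23, 19, 17}
insert 51 → {54, 53, 51, 31, 28, 27, 23, 19, 17}
insert 49 → {54, 53, 51, 49, 31, 28, 27, 23, 19, 17}
extract-max → 54; now {53, 51, 49, 31, 28, 27, 23, 19, 17}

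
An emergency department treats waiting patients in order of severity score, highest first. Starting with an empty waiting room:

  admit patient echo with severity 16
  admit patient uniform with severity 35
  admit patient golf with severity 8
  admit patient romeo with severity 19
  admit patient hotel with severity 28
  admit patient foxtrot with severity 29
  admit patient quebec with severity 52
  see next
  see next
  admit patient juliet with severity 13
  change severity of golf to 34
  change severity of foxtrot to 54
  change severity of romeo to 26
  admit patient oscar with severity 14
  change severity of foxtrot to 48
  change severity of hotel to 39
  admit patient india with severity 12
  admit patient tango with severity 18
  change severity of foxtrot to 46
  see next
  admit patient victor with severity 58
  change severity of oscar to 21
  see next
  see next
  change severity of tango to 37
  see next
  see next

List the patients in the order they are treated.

add echo (severity 16) → {echo:16}
add uniform (severity 35) → {uniform:35, echo:16}
add golf (severity 8) → {uniform:35, echo:16, golf:8}
add romeo (severity 19) → {uniform:35, romeo:19, echo:16, golf:8}
add hotel (severity 28) → {uniform:35, hotel:28, romeo:19, echo:16, golf:8}
add foxtrot (severity 29) → {uniform:35, foxtrot:29, hotel:28, romeo:19, echo:16, golf:8}
add quebec (severity 52) → {quebec:52, uniform:35, foxtrot:29, hotel:28, romeo:19, echo:16, golf:8}
see next → quebec; now {uniform:35, foxtrot:29, hotel:28, romeo:19, echo:16, golf:8}
see next → uniform; now {foxtrot:29, hotel:28, romeo:19, echo:16, golf:8}
add juliet (severity 13) → {foxtrot:29, hotel:28, romeo:19, echo:16, juliet:13, golf:8}
update golf to severity 34 → {golf:34, foxtrot:29, hotel:28, romeo:19, echo:16, juliet:13}
update foxtrot to severity 54 → {foxtrot:54, golf:34, hotel:28, romeo:19, echo:16, juliet:13}
update romeo to severity 26 → {foxtrot:54, golf:34, hotel:28, romeo:26, echo:16, juliet:13}
add oscar (severity 14) → {foxtrot:54, golf:34, hotel:28, romeo:26, echo:16, oscar:14, juliet:13}
update foxtrot to severity 48 → {foxtrot:48, golf:34, hotel:28, romeo:26, echo:16, oscar:14, juliet:13}
update hotel to severity 39 → {foxtrot:48, hotel:39, golf:34, romeo:26, echo:16, oscar:14, juliet:13}
add india (severity 12) → {foxtrot:48, hotel:39, golf:34, romeo:26, echo:16, oscar:14, juliet:13, india:12}
add tango (severity 18) → {foxtrot:48, hotel:39, golf:34, romeo:26, tango:18, echo:16, oscar:14, juliet:13, india:12}
update foxtrot to severity 46 → {foxtrot:46, hotel:39, golf:34, romeo:26, tango:18, echo:16, oscar:14, juliet:13, india:12}
see next → foxtrot; now {hotel:39, golf:34, romeo:26, tango:18, echo:16, oscar:14, juliet:13, india:12}
add victor (severity 58) → {victor:58, hotel:39, golf:34, romeo:26, tango:18, echo:16, oscar:14, juliet:13, india:12}
update oscar to severity 21 → {victor:58, hotel:39, golf:34, romeo:26, oscar:21, tango:18, echo:16, juliet:13, india:12}
see next → victor; now {hotel:39, golf:34, romeo:26, oscar:21, tango:18, echo:16, juliet:13, india:12}
see next → hotel; now {golf:34, romeo:26, oscar:21, tango:18, echo:16, juliet:13, india:12}
update tango to severity 37 → {tango:37, golf:34, romeo:26, oscar:21, echo:16, juliet:13, india:12}
see next → tango; now {golf:34, romeo:26, oscar:21, echo:16, juliet:13, india:12}
see next → golf; now {romeo:26, oscar:21, echo:16, juliet:13, india:12}

quebec, uniform, foxtrot, victor, hotel, tango, golf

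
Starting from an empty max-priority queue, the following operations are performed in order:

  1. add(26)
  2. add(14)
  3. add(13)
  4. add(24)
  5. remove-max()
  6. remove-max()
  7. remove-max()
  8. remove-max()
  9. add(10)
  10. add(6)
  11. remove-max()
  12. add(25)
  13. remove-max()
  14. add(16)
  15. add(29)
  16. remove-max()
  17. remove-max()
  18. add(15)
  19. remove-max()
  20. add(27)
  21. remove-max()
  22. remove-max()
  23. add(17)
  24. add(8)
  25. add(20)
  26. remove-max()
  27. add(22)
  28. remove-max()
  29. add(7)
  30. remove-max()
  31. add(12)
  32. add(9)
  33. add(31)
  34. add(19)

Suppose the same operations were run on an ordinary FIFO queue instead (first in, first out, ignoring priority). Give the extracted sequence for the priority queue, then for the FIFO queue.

insert 26 → {26}
insert 14 → {26, 14}
insert 13 → {26, 14, 13}
insert 24 → {26, 24, 14, 13}
remove-max → 26; now {24, 14, 13}
remove-max → 24; now {14, 13}
remove-max → 14; now {13}
remove-max → 13; now {}
insert 10 → {10}
insert 6 → {10, 6}
remove-max → 10; now {6}
insert 25 → {25, 6}
remove-max → 25; now {6}
insert 16 → {16, 6}
insert 29 → {29, 16, 6}
remove-max → 29; now {16, 6}
remove-max → 16; now {6}
insert 15 → {15, 6}
remove-max → 15; now {6}
insert 27 → {27, 6}
remove-max → 27; now {6}
remove-max → 6; now {}
insert 17 → {17}
insert 8 → {17, 8}
insert 20 → {20, 17, 8}
remove-max → 20; now {17, 8}
insert 22 → {22, 17, 8}
remove-max → 22; now {17, 8}
insert 7 → {17, 8, 7}
remove-max → 17; now {8, 7}
insert 12 → {12, 8, 7}
insert 9 → {12, 9, 8, 7}
insert 31 → {31, 12, 9, 8, 7}
insert 19 → {31, 19, 12, 9, 8, 7}

priority queue: 26, 24, 14, 13, 10, 25, 29, 16, 15, 27, 6, 20, 22, 17; FIFO queue: 26 → 14 → 13 → 24 → 10 → 6 → 25 → 16 → 29 → 15 → 27 → 17 → 8 → 20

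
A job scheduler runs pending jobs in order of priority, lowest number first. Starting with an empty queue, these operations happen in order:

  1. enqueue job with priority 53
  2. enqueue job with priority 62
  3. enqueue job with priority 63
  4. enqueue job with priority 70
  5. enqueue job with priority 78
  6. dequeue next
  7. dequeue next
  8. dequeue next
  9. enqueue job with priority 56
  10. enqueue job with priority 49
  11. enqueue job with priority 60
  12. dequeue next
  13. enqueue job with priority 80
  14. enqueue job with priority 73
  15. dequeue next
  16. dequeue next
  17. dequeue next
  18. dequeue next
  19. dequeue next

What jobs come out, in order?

[53, 62, 63, 49, 56, 60, 70, 73, 78]

insert 53 → {53}
insert 62 → {53, 62}
insert 63 → {53, 62, 63}
insert 70 → {53, 62, 63, 70}
insert 78 → {53, 62, 63, 70, 78}
dequeue next → 53; now {62, 63, 70, 78}
dequeue next → 62; now {63, 70, 78}
dequeue next → 63; now {70, 78}
insert 56 → {56, 70, 78}
insert 49 → {49, 56, 70, 78}
insert 60 → {49, 56, 60, 70, 78}
dequeue next → 49; now {56, 60, 70, 78}
insert 80 → {56, 60, 70, 78, 80}
insert 73 → {56, 60, 70, 73, 78, 80}
dequeue next → 56; now {60, 70, 73, 78, 80}
dequeue next → 60; now {70, 73, 78, 80}
dequeue next → 70; now {73, 78, 80}
dequeue next → 73; now {78, 80}
dequeue next → 78; now {80}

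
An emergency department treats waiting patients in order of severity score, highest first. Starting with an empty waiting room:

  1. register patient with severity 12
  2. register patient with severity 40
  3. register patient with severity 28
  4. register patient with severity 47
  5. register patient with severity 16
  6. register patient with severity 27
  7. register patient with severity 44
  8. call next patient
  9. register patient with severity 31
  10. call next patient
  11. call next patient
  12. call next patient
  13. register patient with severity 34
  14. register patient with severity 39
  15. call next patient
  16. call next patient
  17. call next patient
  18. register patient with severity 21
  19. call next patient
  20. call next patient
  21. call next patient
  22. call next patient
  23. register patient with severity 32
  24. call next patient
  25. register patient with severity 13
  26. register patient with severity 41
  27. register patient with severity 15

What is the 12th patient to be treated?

32

insert 12 → {12}
insert 40 → {40, 12}
insert 28 → {40, 28, 12}
insert 47 → {47, 40, 28, 12}
insert 16 → {47, 40, 28, 16, 12}
insert 27 → {47, 40, 28, 27, 16, 12}
insert 44 → {47, 44, 40, 28, 27, 16, 12}
call next patient → 47; now {44, 40, 28, 27, 16, 12}
insert 31 → {44, 40, 31, 28, 27, 16, 12}
call next patient → 44; now {40, 31, 28, 27, 16, 12}
call next patient → 40; now {31, 28, 27, 16, 12}
call next patient → 31; now {28, 27, 16, 12}
insert 34 → {34, 28, 27, 16, 12}
insert 39 → {39, 34, 28, 27, 16, 12}
call next patient → 39; now {34, 28, 27, 16, 12}
call next patient → 34; now {28, 27, 16, 12}
call next patient → 28; now {27, 16, 12}
insert 21 → {27, 21, 16, 12}
call next patient → 27; now {21, 16, 12}
call next patient → 21; now {16, 12}
call next patient → 16; now {12}
call next patient → 12; now {}
insert 32 → {32}
call next patient → 32; now {}
insert 13 → {13}
insert 41 → {41, 13}
insert 15 → {41, 15, 13}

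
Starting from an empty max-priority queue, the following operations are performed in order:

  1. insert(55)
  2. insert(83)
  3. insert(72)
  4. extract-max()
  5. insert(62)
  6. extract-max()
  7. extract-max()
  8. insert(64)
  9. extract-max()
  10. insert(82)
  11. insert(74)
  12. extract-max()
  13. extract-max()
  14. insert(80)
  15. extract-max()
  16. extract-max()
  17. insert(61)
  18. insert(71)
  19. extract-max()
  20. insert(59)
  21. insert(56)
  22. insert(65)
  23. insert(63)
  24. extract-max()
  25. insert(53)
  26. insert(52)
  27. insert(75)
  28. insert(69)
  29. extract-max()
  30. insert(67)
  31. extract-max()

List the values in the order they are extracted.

83 → 72 → 62 → 64 → 82 → 74 → 80 → 55 → 71 → 65 → 75 → 69

insert 55 → {55}
insert 83 → {83, 55}
insert 72 → {83, 72, 55}
extract-max → 83; now {72, 55}
insert 62 → {72, 62, 55}
extract-max → 72; now {62, 55}
extract-max → 62; now {55}
insert 64 → {64, 55}
extract-max → 64; now {55}
insert 82 → {82, 55}
insert 74 → {82, 74, 55}
extract-max → 82; now {74, 55}
extract-max → 74; now {55}
insert 80 → {80, 55}
extract-max → 80; now {55}
extract-max → 55; now {}
insert 61 → {61}
insert 71 → {71, 61}
extract-max → 71; now {61}
insert 59 → {61, 59}
insert 56 → {61, 59, 56}
insert 65 → {65, 61, 59, 56}
insert 63 → {65, 63, 61, 59, 56}
extract-max → 65; now {63, 61, 59, 56}
insert 53 → {63, 61, 59, 56, 53}
insert 52 → {63, 61, 59, 56, 53, 52}
insert 75 → {75, 63, 61, 59, 56, 53, 52}
insert 69 → {75, 69, 63, 61, 59, 56, 53, 52}
extract-max → 75; now {69, 63, 61, 59, 56, 53, 52}
insert 67 → {69, 67, 63, 61, 59, 56, 53, 52}
extract-max → 69; now {67, 63, 61, 59, 56, 53, 52}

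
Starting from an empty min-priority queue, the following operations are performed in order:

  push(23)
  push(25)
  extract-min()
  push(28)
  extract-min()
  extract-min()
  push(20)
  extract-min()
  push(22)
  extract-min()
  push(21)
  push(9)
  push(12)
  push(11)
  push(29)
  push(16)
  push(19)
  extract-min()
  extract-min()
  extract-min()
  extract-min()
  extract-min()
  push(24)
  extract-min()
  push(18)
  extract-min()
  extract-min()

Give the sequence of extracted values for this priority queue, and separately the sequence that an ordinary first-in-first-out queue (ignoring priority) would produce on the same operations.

priority queue: 23 → 25 → 28 → 20 → 22 → 9 → 11 → 12 → 16 → 19 → 21 → 18 → 24; FIFO queue: [23, 25, 28, 20, 22, 21, 9, 12, 11, 29, 16, 19, 24]

insert 23 → {23}
insert 25 → {23, 25}
extract-min → 23; now {25}
insert 28 → {25, 28}
extract-min → 25; now {28}
extract-min → 28; now {}
insert 20 → {20}
extract-min → 20; now {}
insert 22 → {22}
extract-min → 22; now {}
insert 21 → {21}
insert 9 → {9, 21}
insert 12 → {9, 12, 21}
insert 11 → {9, 11, 12, 21}
insert 29 → {9, 11, 12, 21, 29}
insert 16 → {9, 11, 12, 16, 21, 29}
insert 19 → {9, 11, 12, 16, 19, 21, 29}
extract-min → 9; now {11, 12, 16, 19, 21, 29}
extract-min → 11; now {12, 16, 19, 21, 29}
extract-min → 12; now {16, 19, 21, 29}
extract-min → 16; now {19, 21, 29}
extract-min → 19; now {21, 29}
insert 24 → {21, 24, 29}
extract-min → 21; now {24, 29}
insert 18 → {18, 24, 29}
extract-min → 18; now {24, 29}
extract-min → 24; now {29}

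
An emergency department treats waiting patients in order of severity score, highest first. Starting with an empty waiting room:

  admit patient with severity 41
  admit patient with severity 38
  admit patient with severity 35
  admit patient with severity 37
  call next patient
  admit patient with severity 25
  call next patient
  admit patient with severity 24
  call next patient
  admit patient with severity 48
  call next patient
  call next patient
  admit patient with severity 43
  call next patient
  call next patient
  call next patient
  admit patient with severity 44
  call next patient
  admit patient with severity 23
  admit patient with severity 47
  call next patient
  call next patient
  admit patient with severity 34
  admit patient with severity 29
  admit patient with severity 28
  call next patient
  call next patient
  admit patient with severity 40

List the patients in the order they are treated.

insert 41 → {41}
insert 38 → {41, 38}
insert 35 → {41, 38, 35}
insert 37 → {41, 38, 37, 35}
call next patient → 41; now {38, 37, 35}
insert 25 → {38, 37, 35, 25}
call next patient → 38; now {37, 35, 25}
insert 24 → {37, 35, 25, 24}
call next patient → 37; now {35, 25, 24}
insert 48 → {48, 35, 25, 24}
call next patient → 48; now {35, 25, 24}
call next patient → 35; now {25, 24}
insert 43 → {43, 25, 24}
call next patient → 43; now {25, 24}
call next patient → 25; now {24}
call next patient → 24; now {}
insert 44 → {44}
call next patient → 44; now {}
insert 23 → {23}
insert 47 → {47, 23}
call next patient → 47; now {23}
call next patient → 23; now {}
insert 34 → {34}
insert 29 → {34, 29}
insert 28 → {34, 29, 28}
call next patient → 34; now {29, 28}
call next patient → 29; now {28}
insert 40 → {40, 28}

41, 38, 37, 48, 35, 43, 25, 24, 44, 47, 23, 34, 29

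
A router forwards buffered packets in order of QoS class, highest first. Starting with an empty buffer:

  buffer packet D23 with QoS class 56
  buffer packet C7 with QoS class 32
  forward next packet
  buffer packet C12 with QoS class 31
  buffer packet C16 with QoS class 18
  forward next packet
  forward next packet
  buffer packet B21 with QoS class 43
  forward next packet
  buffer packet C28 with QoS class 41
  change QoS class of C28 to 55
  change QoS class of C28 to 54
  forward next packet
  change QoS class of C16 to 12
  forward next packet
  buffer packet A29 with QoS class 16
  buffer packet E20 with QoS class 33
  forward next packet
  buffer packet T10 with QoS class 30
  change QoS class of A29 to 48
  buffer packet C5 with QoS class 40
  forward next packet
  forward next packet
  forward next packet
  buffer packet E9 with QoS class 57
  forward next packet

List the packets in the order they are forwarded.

[D23, C7, C12, B21, C28, C16, E20, A29, C5, T10, E9]

add D23 (QoS class 56) → {D23:56}
add C7 (QoS class 32) → {D23:56, C7:32}
forward next packet → D23; now {C7:32}
add C12 (QoS class 31) → {C7:32, C12:31}
add C16 (QoS class 18) → {C7:32, C12:31, C16:18}
forward next packet → C7; now {C12:31, C16:18}
forward next packet → C12; now {C16:18}
add B21 (QoS class 43) → {B21:43, C16:18}
forward next packet → B21; now {C16:18}
add C28 (QoS class 41) → {C28:41, C16:18}
update C28 to QoS class 55 → {C28:55, C16:18}
update C28 to QoS class 54 → {C28:54, C16:18}
forward next packet → C28; now {C16:18}
update C16 to QoS class 12 → {C16:12}
forward next packet → C16; now {}
add A29 (QoS class 16) → {A29:16}
add E20 (QoS class 33) → {E20:33, A29:16}
forward next packet → E20; now {A29:16}
add T10 (QoS class 30) → {T10:30, A29:16}
update A29 to QoS class 48 → {A29:48, T10:30}
add C5 (QoS class 40) → {A29:48, C5:40, T10:30}
forward next packet → A29; now {C5:40, T10:30}
forward next packet → C5; now {T10:30}
forward next packet → T10; now {}
add E9 (QoS class 57) → {E9:57}
forward next packet → E9; now {}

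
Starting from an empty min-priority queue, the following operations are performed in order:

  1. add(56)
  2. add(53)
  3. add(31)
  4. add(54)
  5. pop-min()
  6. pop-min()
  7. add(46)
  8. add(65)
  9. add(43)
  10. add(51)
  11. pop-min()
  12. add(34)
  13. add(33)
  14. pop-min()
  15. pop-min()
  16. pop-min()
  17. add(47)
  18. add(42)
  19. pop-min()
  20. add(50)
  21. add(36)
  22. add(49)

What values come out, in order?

insert 56 → {56}
insert 53 → {53, 56}
insert 31 → {31, 53, 56}
insert 54 → {31, 53, 54, 56}
pop-min → 31; now {53, 54, 56}
pop-min → 53; now {54, 56}
insert 46 → {46, 54, 56}
insert 65 → {46, 54, 56, 65}
insert 43 → {43, 46, 54, 56, 65}
insert 51 → {43, 46, 51, 54, 56, 65}
pop-min → 43; now {46, 51, 54, 56, 65}
insert 34 → {34, 46, 51, 54, 56, 65}
insert 33 → {33, 34, 46, 51, 54, 56, 65}
pop-min → 33; now {34, 46, 51, 54, 56, 65}
pop-min → 34; now {46, 51, 54, 56, 65}
pop-min → 46; now {51, 54, 56, 65}
insert 47 → {47, 51, 54, 56, 65}
insert 42 → {42, 47, 51, 54, 56, 65}
pop-min → 42; now {47, 51, 54, 56, 65}
insert 50 → {47, 50, 51, 54, 56, 65}
insert 36 → {36, 47, 50, 51, 54, 56, 65}
insert 49 → {36, 47, 49, 50, 51, 54, 56, 65}

31, 53, 43, 33, 34, 46, 42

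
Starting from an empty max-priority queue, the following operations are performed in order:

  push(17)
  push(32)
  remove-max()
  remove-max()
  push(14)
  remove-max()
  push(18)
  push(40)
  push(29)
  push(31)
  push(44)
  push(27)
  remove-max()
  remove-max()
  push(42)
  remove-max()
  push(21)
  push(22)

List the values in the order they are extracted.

32 → 17 → 14 → 44 → 40 → 42

insert 17 → {17}
insert 32 → {32, 17}
remove-max → 32; now {17}
remove-max → 17; now {}
insert 14 → {14}
remove-max → 14; now {}
insert 18 → {18}
insert 40 → {40, 18}
insert 29 → {40, 29, 18}
insert 31 → {40, 31, 29, 18}
insert 44 → {44, 40, 31, 29, 18}
insert 27 → {44, 40, 31, 29, 27, 18}
remove-max → 44; now {40, 31, 29, 27, 18}
remove-max → 40; now {31, 29, 27, 18}
insert 42 → {42, 31, 29, 27, 18}
remove-max → 42; now {31, 29, 27, 18}
insert 21 → {31, 29, 27, 21, 18}
insert 22 → {31, 29, 27, 22, 21, 18}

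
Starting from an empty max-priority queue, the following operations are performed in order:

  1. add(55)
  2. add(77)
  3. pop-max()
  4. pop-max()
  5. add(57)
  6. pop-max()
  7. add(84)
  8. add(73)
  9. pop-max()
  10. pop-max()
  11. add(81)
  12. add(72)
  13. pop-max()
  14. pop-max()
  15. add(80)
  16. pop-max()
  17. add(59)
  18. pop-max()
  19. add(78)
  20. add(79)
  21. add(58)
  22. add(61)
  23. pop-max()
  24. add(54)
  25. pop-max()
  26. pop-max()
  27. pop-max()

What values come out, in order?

77 → 55 → 57 → 84 → 73 → 81 → 72 → 80 → 59 → 79 → 78 → 61 → 58

insert 55 → {55}
insert 77 → {77, 55}
pop-max → 77; now {55}
pop-max → 55; now {}
insert 57 → {57}
pop-max → 57; now {}
insert 84 → {84}
insert 73 → {84, 73}
pop-max → 84; now {73}
pop-max → 73; now {}
insert 81 → {81}
insert 72 → {81, 72}
pop-max → 81; now {72}
pop-max → 72; now {}
insert 80 → {80}
pop-max → 80; now {}
insert 59 → {59}
pop-max → 59; now {}
insert 78 → {78}
insert 79 → {79, 78}
insert 58 → {79, 78, 58}
insert 61 → {79, 78, 61, 58}
pop-max → 79; now {78, 61, 58}
insert 54 → {78, 61, 58, 54}
pop-max → 78; now {61, 58, 54}
pop-max → 61; now {58, 54}
pop-max → 58; now {54}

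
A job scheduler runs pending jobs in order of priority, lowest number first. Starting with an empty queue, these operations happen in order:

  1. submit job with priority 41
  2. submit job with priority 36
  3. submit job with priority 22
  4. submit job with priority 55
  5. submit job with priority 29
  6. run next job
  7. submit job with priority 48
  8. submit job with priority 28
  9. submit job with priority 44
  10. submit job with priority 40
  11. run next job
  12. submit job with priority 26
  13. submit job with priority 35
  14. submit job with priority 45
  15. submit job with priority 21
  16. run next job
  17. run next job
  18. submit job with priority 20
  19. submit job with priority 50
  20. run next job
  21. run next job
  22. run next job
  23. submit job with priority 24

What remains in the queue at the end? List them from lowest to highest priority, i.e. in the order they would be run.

insert 41 → {41}
insert 36 → {36, 41}
insert 22 → {22, 36, 41}
insert 55 → {22, 36, 41, 55}
insert 29 → {22, 29, 36, 41, 55}
run next job → 22; now {29, 36, 41, 55}
insert 48 → {29, 36, 41, 48, 55}
insert 28 → {28, 29, 36, 41, 48, 55}
insert 44 → {28, 29, 36, 41, 44, 48, 55}
insert 40 → {28, 29, 36, 40, 41, 44, 48, 55}
run next job → 28; now {29, 36, 40, 41, 44, 48, 55}
insert 26 → {26, 29, 36, 40, 41, 44, 48, 55}
insert 35 → {26, 29, 35, 36, 40, 41, 44, 48, 55}
insert 45 → {26, 29, 35, 36, 40, 41, 44, 45, 48, 55}
insert 21 → {21, 26, 29, 35, 36, 40, 41, 44, 45, 48, 55}
run next job → 21; now {26, 29, 35, 36, 40, 41, 44, 45, 48, 55}
run next job → 26; now {29, 35, 36, 40, 41, 44, 45, 48, 55}
insert 20 → {20, 29, 35, 36, 40, 41, 44, 45, 48, 55}
insert 50 → {20, 29, 35, 36, 40, 41, 44, 45, 48, 50, 55}
run next job → 20; now {29, 35, 36, 40, 41, 44, 45, 48, 50, 55}
run next job → 29; now {35, 36, 40, 41, 44, 45, 48, 50, 55}
run next job → 35; now {36, 40, 41, 44, 45, 48, 50, 55}
insert 24 → {24, 36, 40, 41, 44, 45, 48, 50, 55}

24 → 36 → 40 → 41 → 44 → 45 → 48 → 50 → 55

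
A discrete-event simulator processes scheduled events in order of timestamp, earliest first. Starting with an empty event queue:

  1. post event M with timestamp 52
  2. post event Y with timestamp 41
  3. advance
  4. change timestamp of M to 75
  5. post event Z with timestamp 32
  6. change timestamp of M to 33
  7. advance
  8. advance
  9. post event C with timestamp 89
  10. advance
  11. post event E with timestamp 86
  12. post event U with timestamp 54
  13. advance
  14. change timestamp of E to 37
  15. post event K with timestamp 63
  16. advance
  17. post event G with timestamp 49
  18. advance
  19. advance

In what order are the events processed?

add M (timestamp 52) → {M:52}
add Y (timestamp 41) → {Y:41, M:52}
advance → Y; now {M:52}
update M to timestamp 75 → {M:75}
add Z (timestamp 32) → {Z:32, M:75}
update M to timestamp 33 → {Z:32, M:33}
advance → Z; now {M:33}
advance → M; now {}
add C (timestamp 89) → {C:89}
advance → C; now {}
add E (timestamp 86) → {E:86}
add U (timestamp 54) → {U:54, E:86}
advance → U; now {E:86}
update E to timestamp 37 → {E:37}
add K (timestamp 63) → {E:37, K:63}
advance → E; now {K:63}
add G (timestamp 49) → {G:49, K:63}
advance → G; now {K:63}
advance → K; now {}

[Y, Z, M, C, U, E, G, K]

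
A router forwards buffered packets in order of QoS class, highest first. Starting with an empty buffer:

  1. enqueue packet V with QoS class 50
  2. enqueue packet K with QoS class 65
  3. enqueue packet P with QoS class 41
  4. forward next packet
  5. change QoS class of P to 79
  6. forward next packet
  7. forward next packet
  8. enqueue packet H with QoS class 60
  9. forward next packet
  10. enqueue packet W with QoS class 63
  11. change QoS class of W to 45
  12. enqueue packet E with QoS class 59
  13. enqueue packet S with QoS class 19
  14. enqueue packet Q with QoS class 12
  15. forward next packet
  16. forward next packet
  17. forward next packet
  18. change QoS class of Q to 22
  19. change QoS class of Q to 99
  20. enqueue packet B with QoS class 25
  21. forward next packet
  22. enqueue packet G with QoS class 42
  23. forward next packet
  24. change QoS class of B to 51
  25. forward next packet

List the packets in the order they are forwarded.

add V (QoS class 50) → {V:50}
add K (QoS class 65) → {K:65, V:50}
add P (QoS class 41) → {K:65, V:50, P:41}
forward next packet → K; now {V:50, P:41}
update P to QoS class 79 → {P:79, V:50}
forward next packet → P; now {V:50}
forward next packet → V; now {}
add H (QoS class 60) → {H:60}
forward next packet → H; now {}
add W (QoS class 63) → {W:63}
update W to QoS class 45 → {W:45}
add E (QoS class 59) → {E:59, W:45}
add S (QoS class 19) → {E:59, W:45, S:19}
add Q (QoS class 12) → {E:59, W:45, S:19, Q:12}
forward next packet → E; now {W:45, S:19, Q:12}
forward next packet → W; now {S:19, Q:12}
forward next packet → S; now {Q:12}
update Q to QoS class 22 → {Q:22}
update Q to QoS class 99 → {Q:99}
add B (QoS class 25) → {Q:99, B:25}
forward next packet → Q; now {B:25}
add G (QoS class 42) → {G:42, B:25}
forward next packet → G; now {B:25}
update B to QoS class 51 → {B:51}
forward next packet → B; now {}

K, P, V, H, E, W, S, Q, G, B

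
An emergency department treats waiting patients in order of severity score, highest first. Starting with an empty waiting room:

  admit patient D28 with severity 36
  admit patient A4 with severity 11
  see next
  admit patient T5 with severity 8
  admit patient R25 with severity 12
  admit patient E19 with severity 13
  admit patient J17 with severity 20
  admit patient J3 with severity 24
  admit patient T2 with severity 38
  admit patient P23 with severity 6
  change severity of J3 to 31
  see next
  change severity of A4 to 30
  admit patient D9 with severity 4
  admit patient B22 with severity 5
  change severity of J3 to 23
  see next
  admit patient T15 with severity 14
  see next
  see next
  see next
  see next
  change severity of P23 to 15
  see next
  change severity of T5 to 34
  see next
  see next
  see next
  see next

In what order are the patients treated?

add D28 (severity 36) → {D28:36}
add A4 (severity 11) → {D28:36, A4:11}
see next → D28; now {A4:11}
add T5 (severity 8) → {A4:11, T5:8}
add R25 (severity 12) → {R25:12, A4:11, T5:8}
add E19 (severity 13) → {E19:13, R25:12, A4:11, T5:8}
add J17 (severity 20) → {J17:20, E19:13, R25:12, A4:11, T5:8}
add J3 (severity 24) → {J3:24, J17:20, E19:13, R25:12, A4:11, T5:8}
add T2 (severity 38) → {T2:38, J3:24, J17:20, E19:13, R25:12, A4:11, T5:8}
add P23 (severity 6) → {T2:38, J3:24, J17:20, E19:13, R25:12, A4:11, T5:8, P23:6}
update J3 to severity 31 → {T2:38, J3:31, J17:20, E19:13, R25:12, A4:11, T5:8, P23:6}
see next → T2; now {J3:31, J17:20, E19:13, R25:12, A4:11, T5:8, P23:6}
update A4 to severity 30 → {J3:31, A4:30, J17:20, E19:13, R25:12, T5:8, P23:6}
add D9 (severity 4) → {J3:31, A4:30, J17:20, E19:13, R25:12, T5:8, P23:6, D9:4}
add B22 (severity 5) → {J3:31, A4:30, J17:20, E19:13, R25:12, T5:8, P23:6, B22:5, D9:4}
update J3 to severity 23 → {A4:30, J3:23, J17:20, E19:13, R25:12, T5:8, P23:6, B22:5, D9:4}
see next → A4; now {J3:23, J17:20, E19:13, R25:12, T5:8, P23:6, B22:5, D9:4}
add T15 (severity 14) → {J3:23, J17:20, T15:14, E19:13, R25:12, T5:8, P23:6, B22:5, D9:4}
see next → J3; now {J17:20, T15:14, E19:13, R25:12, T5:8, P23:6, B22:5, D9:4}
see next → J17; now {T15:14, E19:13, R25:12, T5:8, P23:6, B22:5, D9:4}
see next → T15; now {E19:13, R25:12, T5:8, P23:6, B22:5, D9:4}
see next → E19; now {R25:12, T5:8, P23:6, B22:5, D9:4}
update P23 to severity 15 → {P23:15, R25:12, T5:8, B22:5, D9:4}
see next → P23; now {R25:12, T5:8, B22:5, D9:4}
update T5 to severity 34 → {T5:34, R25:12, B22:5, D9:4}
see next → T5; now {R25:12, B22:5, D9:4}
see next → R25; now {B22:5, D9:4}
see next → B22; now {D9:4}
see next → D9; now {}

[D28, T2, A4, J3, J17, T15, E19, P23, T5, R25, B22, D9]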